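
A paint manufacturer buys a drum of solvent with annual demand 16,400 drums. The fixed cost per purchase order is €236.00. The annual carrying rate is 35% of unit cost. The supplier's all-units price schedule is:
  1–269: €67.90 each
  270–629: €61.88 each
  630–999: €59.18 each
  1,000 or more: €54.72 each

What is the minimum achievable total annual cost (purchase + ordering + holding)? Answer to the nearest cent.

TC* ≈ €910,854.40

Holding cost per unit per year at price C is H = 0.35·C.
For each price level, check whether its EOQ is feasible; otherwise the best quantity at that price is the breakpoint.
Tier 1 (€67.90): EOQ = 570.7 exceeds tier's upper bound 269, so this tier is dominated.
EOQ at €61.88 = 597.8 (feasible in tier 2): TC = 16,400×€61.88 + (16,400/597.8)×236 + (597.8/2)×0.35×€61.88 = €1,027,779.98.
EOQ at €59.18 = 611.3 < 630, so use break Q=630: TC = 16,400×€59.18 + (16,400/630.0)×236 + (630.0/2)×0.35×€59.18 = €983,220.09.
EOQ at €54.72 = 635.7 < 1000, so use break Q=1000: TC = 16,400×€54.72 + (16,400/1000.0)×236 + (1000.0/2)×0.35×€54.72 = €910,854.40.
Lowest total cost among the candidates is at Q = 1000.0.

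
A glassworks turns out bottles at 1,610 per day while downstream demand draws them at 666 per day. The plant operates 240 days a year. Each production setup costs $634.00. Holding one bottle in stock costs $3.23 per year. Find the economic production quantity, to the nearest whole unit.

Q* ≈ 10,345 bottles

Annual demand D = 666 × 240 = 159,840.
Production build-up factor (1 − d/p) = 1 − 666/1,610 = 0.5863.
Q* = √(2DS / (H(1 − d/p))) = √(2 × 159,840 × 634 / (3.23 × 0.5863)).
= √(202,677,120 / 1.8939) ≈ 10344.942.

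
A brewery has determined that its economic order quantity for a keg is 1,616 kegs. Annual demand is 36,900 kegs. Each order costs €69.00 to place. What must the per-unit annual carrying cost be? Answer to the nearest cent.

H ≈ €1.95

Invert the EOQ relation Q*² = 2DS/H.
From Q* = √(2DS/H): H = 2DS / Q*² = 2 × 36,900 × 69 / 1,616² = 1.9499.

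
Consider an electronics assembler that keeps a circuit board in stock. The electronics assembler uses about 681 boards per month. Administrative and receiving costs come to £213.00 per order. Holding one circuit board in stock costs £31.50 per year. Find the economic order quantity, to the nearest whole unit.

Q* ≈ 332 boards

Annual demand D = 681 × 12 = 8,172.
EOQ = √(2DS / H) = √(2 × 8,172 × 213 / 31.5).
= √(3,481,272 / 31.5) = √110,516.5714 ≈ 332.440.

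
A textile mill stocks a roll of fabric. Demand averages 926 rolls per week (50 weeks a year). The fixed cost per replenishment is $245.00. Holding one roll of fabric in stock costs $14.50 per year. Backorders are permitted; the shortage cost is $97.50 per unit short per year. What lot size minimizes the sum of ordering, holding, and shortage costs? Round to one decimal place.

Q* ≈ 1,340.6 rolls

Annual demand D = 926 × 50 = 46,300.
With planned backorders, Q* = √(2DS/H) · √((H+B)/B).
√(2DS/H) = √(2 × 46,300 × 245 / 14.5) = 1250.848.
√((H+B)/B) = √((14.5+97.5)/97.5) = 1.0718.
Q* ≈ 1340.637.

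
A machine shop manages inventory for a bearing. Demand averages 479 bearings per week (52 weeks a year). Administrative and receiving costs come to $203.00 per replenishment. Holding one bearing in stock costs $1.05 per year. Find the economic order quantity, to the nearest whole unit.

Q* ≈ 3,103 bearings

Annual demand D = 479 × 52 = 24,908.
EOQ = √(2DS / H) = √(2 × 24,908 × 203 / 1.05).
= √(10,112,648 / 1.05) = √9,631,093.3333 ≈ 3103.400.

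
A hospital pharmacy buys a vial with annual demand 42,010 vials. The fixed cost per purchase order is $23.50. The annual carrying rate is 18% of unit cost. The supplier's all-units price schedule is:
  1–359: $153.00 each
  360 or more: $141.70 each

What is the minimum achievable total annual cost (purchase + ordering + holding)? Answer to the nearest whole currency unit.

TC* ≈ $5,960,150

Holding cost per unit per year at price C is H = 0.18·C.
Evaluate total cost at each tier's feasible EOQ or, if the EOQ is below the tier, at the tier's minimum quantity.
EOQ at $153.00 = 267.8 (feasible in tier 1): TC = 42,010×$153.00 + (42,010/267.8)×23.5 + (267.8/2)×0.18×$153.00 = $6,434,904.07.
EOQ at $141.70 = 278.2 < 360, so use break Q=360: TC = 42,010×$141.70 + (42,010/360.0)×23.5 + (360.0/2)×0.18×$141.70 = $5,960,150.40.
Lowest total cost among the candidates is at Q = 360.0.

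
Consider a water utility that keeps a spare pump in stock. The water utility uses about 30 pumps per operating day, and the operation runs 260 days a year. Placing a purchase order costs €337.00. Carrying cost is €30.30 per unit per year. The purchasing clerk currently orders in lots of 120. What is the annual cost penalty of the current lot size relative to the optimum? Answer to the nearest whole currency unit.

Extra cost ≈ €11,102 per year

Annual demand D = 30 × 260 = 7,800.
EOQ = √(2DS/H) = √(2 × 7,800 × 337 / 30.3) ≈ 416.54.
Cost at Q* = (D/Q*)S + (Q*/2)H = √(2DSH) ≈ €12,621.14.
Cost at Q = 120: (7,800/120)×337 + (120/2)×30.3 = €21,905.00 + €1,818.00 = €23,723.00.
Excess = €23,723.00 − €12,621.14 = €11,101.86.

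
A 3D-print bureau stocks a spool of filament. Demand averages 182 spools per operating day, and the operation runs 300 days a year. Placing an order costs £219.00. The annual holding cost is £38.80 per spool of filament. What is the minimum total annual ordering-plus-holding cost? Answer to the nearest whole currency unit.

Annual demand D = 182 × 300 = 54,600.
EOQ = √(2DS/H) = √(2 × 54,600 × 219 / 38.8) ≈ 785.09.
At Q*, ordering cost (D/Q*)S equals holding cost (Q*/2)H, each = √(DSH/2).
Minimum total = √(2DSH) = √(2 × 54,600 × 219 × 38.8) ≈ 30461.357.

TC* ≈ £30,461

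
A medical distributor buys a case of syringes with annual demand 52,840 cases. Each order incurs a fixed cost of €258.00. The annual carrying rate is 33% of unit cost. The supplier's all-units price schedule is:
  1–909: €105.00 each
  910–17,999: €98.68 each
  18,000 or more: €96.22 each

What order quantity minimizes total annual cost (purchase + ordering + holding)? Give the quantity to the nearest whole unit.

Holding cost per unit per year at price C is H = 0.33·C.
For each price level, check whether its EOQ is feasible; otherwise the best quantity at that price is the breakpoint.
EOQ at €105.00 = 887.1 (feasible in tier 1): TC = 52,840×€105.00 + (52,840/887.1)×258 + (887.1/2)×0.33×€105.00 = €5,578,936.75.
EOQ at €98.68 = 915.0 (feasible in tier 2): TC = 52,840×€98.68 + (52,840/915.0)×258 + (915.0/2)×0.33×€98.68 = €5,244,048.56.
EOQ at €96.22 = 926.7 < 18000, so use break Q=18000: TC = 52,840×€96.22 + (52,840/18000.0)×258 + (18000.0/2)×0.33×€96.22 = €5,370,795.57.
Lowest total cost is €5,244,048.56 at Q = 915.0.

Q* ≈ 915 cases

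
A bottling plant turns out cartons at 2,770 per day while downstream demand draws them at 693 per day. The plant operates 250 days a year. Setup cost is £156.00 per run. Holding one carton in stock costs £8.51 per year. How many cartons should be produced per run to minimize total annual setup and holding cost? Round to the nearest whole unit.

Annual demand D = 693 × 250 = 173,250.
Production build-up factor (1 − d/p) = 1 − 693/2,770 = 0.7498.
Q* = √(2DS / (H(1 − d/p))) = √(2 × 173,250 × 156 / (8.51 × 0.7498)).
= √(54,054,000 / 6.381) ≈ 2910.521.

Q* ≈ 2,911 cartons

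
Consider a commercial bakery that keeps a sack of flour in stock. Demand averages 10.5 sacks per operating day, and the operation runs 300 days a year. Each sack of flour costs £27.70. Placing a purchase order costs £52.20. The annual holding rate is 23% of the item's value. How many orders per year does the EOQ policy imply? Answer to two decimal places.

Annual demand D = 10.5 × 300 = 3,150.
Holding cost H = 0.23 × £27.70 = £6.3710 per unit per year.
Q* = √(2DS/H) = √(2 × 3,150 × 52.2 / 6.371) ≈ 227.20.
Orders per year = D / Q* = 3,150 / 227.20 ≈ 13.865.

N ≈ 13.86 orders per year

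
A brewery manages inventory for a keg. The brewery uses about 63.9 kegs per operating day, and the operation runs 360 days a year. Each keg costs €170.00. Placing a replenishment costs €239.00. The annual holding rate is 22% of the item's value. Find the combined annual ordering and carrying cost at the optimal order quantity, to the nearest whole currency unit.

TC* ≈ €20,279

Annual demand D = 63.9 × 360 = 23,004.
Holding cost H = 0.22 × €170.00 = €37.4000 per unit per year.
EOQ = √(2DS/H) = √(2 × 23,004 × 239 / 37.4) ≈ 542.23.
At the optimum the two cost components are equal, so total cost = 2·(Q*/2)H = Q*·H.
Minimum total = √(2DSH) = √(2 × 23,004 × 239 × 37.4) ≈ 20279.229.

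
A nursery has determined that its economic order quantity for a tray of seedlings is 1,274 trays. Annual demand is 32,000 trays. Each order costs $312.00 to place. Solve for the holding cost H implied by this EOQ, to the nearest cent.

Squaring Q* = √(2DS/H) gives Q*² = 2DS/H.
From Q* = √(2DS/H): H = 2DS / Q*² = 2 × 32,000 × 312 / 1,274² = 12.3026.

H ≈ $12.30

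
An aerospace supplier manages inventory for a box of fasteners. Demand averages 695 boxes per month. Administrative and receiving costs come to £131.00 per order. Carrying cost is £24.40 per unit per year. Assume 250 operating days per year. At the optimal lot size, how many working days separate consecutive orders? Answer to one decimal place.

T ≈ 9.0 days

Annual demand D = 695 × 12 = 8,340.
Q* = √(2DS/H) = √(2 × 8,340 × 131 / 24.4) ≈ 299.25.
Cycle time = Q*/D × 250 = 299.25 / 8,340 × 250 ≈ 8.970 days.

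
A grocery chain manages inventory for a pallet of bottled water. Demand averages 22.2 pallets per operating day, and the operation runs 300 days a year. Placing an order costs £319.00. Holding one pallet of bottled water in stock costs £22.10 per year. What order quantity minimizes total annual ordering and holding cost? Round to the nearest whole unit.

Q* ≈ 438 pallets

Annual demand D = 22.2 × 300 = 6,660.
EOQ = √(2DS / H) = √(2 × 6,660 × 319 / 22.1).
= √(4,249,080 / 22.1) = √192,266.0633 ≈ 438.482.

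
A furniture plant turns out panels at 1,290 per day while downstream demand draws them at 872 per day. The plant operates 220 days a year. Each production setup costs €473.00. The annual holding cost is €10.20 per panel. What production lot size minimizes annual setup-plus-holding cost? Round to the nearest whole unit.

Annual demand D = 872 × 220 = 191,840.
Production build-up factor (1 − d/p) = 1 − 872/1,290 = 0.3240.
Q* = √(2DS / (H(1 − d/p))) = √(2 × 191,840 × 473 / (10.2 × 0.3240)).
= √(181,480,640 / 3.3051) ≈ 7410.061.

Q* ≈ 7,410 panels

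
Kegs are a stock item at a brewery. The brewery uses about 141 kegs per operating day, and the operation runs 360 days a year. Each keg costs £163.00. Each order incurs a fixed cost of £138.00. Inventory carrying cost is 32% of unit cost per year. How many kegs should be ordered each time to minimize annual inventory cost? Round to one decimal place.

Q* ≈ 518.3 kegs

Annual demand D = 141 × 360 = 50,760.
Holding cost H = 0.32 × £163.00 = £52.1600 per unit per year.
EOQ = √(2DS / H) = √(2 × 50,760 × 138 / 52.16).
= √(14,009,760 / 52.16) = √268,592.0245 ≈ 518.259.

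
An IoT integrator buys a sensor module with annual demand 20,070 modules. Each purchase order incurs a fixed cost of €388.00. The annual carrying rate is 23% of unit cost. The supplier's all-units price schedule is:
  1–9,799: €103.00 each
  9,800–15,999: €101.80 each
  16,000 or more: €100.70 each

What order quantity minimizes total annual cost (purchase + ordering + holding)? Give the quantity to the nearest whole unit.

Holding cost per unit per year at price C is H = 0.23·C.
Candidates are each tier's EOQ (if it falls in that tier) and each price-break quantity.
EOQ at €103.00 = 810.8 (feasible in tier 1): TC = 20,070×€103.00 + (20,070/810.8)×388 + (810.8/2)×0.23×€103.00 = €2,086,418.22.
EOQ at €101.80 = 815.6 < 9800, so use break Q=9800: TC = 20,070×€101.80 + (20,070/9800.0)×388 + (9800.0/2)×0.23×€101.80 = €2,158,649.21.
EOQ at €100.70 = 820.0 < 16000, so use break Q=16000: TC = 20,070×€100.70 + (20,070/16000.0)×388 + (16000.0/2)×0.23×€100.70 = €2,206,823.70.
Lowest total cost is €2,086,418.22 at Q = 810.8.

Q* ≈ 811 modules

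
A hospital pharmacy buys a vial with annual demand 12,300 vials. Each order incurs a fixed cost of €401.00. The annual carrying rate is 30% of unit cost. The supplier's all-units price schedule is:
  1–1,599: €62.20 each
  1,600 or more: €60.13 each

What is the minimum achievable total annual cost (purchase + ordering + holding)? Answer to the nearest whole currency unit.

TC* ≈ €757,113

Holding cost per unit per year at price C is H = 0.30·C.
Evaluate total cost at each tier's feasible EOQ or, if the EOQ is below the tier, at the tier's minimum quantity.
EOQ at €62.20 = 727.1 (feasible in tier 1): TC = 12,300×€62.20 + (12,300/727.1)×401 + (727.1/2)×0.30×€62.20 = €778,627.37.
EOQ at €60.13 = 739.5 < 1600, so use break Q=1600: TC = 12,300×€60.13 + (12,300/1600.0)×401 + (1600.0/2)×0.30×€60.13 = €757,112.89.
Lowest total cost among the candidates is at Q = 1600.0.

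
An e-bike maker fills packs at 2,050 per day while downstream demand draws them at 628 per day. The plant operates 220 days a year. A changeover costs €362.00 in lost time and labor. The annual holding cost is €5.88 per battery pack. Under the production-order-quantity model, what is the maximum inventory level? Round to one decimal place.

I_max ≈ 3,435.1 packs

Annual demand D = 628 × 220 = 138,160.
Production build-up factor (1 − d/p) = 1 − 628/2,050 = 0.6937.
Q* = √(2DS / (H(1 − d/p))) = √(2 × 138,160 × 362 / (5.88 × 0.6937)).
= √(100,027,840 / 4.0787) ≈ 4952.208.
Maximum inventory = Q*(1 − d/p) = 4952.208 × 0.6937 ≈ 3435.142.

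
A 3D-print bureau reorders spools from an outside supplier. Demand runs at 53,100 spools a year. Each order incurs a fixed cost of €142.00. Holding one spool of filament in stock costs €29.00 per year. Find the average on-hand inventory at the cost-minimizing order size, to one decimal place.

EOQ = √(2DS/H) = √(2 × 53,100 × 142 / 29) ≈ 721.12.
Average inventory = Q*/2 ≈ 721.12 / 2 = 360.560.

Average inventory ≈ 360.6 spools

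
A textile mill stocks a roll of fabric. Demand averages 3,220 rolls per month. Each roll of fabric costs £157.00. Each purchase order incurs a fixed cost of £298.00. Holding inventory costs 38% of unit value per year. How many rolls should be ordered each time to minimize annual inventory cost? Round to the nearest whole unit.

Q* ≈ 621 rolls

Annual demand D = 3,220 × 12 = 38,640.
Holding cost H = 0.38 × £157.00 = £59.6600 per unit per year.
EOQ = √(2DS / H) = √(2 × 38,640 × 298 / 59.66).
= √(23,029,440 / 59.66) = √386,011.3979 ≈ 621.298.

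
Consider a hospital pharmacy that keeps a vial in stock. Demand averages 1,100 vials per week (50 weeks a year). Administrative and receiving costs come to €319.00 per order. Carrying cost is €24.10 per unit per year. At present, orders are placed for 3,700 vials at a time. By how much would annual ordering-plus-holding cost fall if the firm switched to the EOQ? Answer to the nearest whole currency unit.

Extra cost ≈ €20,247 per year

Annual demand D = 1,100 × 50 = 55,000.
EOQ = √(2DS/H) = √(2 × 55,000 × 319 / 24.1) ≈ 1206.66.
Cost at Q* = (D/Q*)S + (Q*/2)H = √(2DSH) ≈ €29,080.39.
Cost at Q = 3,700: (55,000/3,700)×319 + (3,700/2)×24.1 = €4,741.89 + €44,585.00 = €49,326.89.
Excess = €49,326.89 − €29,080.39 = €20,246.50.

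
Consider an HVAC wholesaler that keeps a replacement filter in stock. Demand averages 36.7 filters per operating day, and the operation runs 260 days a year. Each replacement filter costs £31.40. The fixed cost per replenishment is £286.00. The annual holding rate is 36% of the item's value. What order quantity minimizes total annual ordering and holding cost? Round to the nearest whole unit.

Q* ≈ 695 filters

Annual demand D = 36.7 × 260 = 9,542.
Holding cost H = 0.36 × £31.40 = £11.3040 per unit per year.
EOQ = √(2DS / H) = √(2 × 9,542 × 286 / 11.304).
= √(5,458,024 / 11.304) = √482,840.0566 ≈ 694.867.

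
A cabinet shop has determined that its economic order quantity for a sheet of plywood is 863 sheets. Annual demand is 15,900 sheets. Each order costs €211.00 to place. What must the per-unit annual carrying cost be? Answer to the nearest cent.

The basic EOQ model gives Q* = √(2DS/H); rearrange for the unknown.
From Q* = √(2DS/H): H = 2DS / Q*² = 2 × 15,900 × 211 / 863² = 9.0092.

H ≈ €9.01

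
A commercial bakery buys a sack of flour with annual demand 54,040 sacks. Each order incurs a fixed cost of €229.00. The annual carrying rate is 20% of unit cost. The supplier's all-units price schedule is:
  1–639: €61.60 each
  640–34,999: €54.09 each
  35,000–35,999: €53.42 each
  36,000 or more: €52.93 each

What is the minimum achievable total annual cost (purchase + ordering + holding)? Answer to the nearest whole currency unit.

Holding cost per unit per year at price C is H = 0.20·C.
Evaluate total cost at each tier's feasible EOQ or, if the EOQ is below the tier, at the tier's minimum quantity.
Tier 1 (€61.60): EOQ = 1417.4 exceeds tier's upper bound 639, so this tier is dominated.
EOQ at €54.09 = 1512.6 (feasible in tier 2): TC = 54,040×€54.09 + (54,040/1512.6)×229 + (1512.6/2)×0.20×€54.09 = €2,939,386.64.
EOQ at €53.42 = 1522.0 < 35000, so use break Q=35000: TC = 54,040×€53.42 + (54,040/35000.0)×229 + (35000.0/2)×0.20×€53.42 = €3,074,140.38.
EOQ at €52.93 = 1529.1 < 36000, so use break Q=36000: TC = 54,040×€52.93 + (54,040/36000.0)×229 + (36000.0/2)×0.20×€52.93 = €3,051,228.95.
Lowest total cost among the candidates is at Q = 1512.6.

TC* ≈ €2,939,387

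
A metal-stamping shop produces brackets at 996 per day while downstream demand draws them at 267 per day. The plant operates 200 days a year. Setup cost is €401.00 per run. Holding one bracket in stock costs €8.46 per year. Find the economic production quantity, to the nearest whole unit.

Annual demand D = 267 × 200 = 53,400.
Production build-up factor (1 − d/p) = 1 − 267/996 = 0.7319.
Q* = √(2DS / (H(1 − d/p))) = √(2 × 53,400 × 401 / (8.46 × 0.7319)).
= √(42,826,800 / 6.1921) ≈ 2629.896.

Q* ≈ 2,630 brackets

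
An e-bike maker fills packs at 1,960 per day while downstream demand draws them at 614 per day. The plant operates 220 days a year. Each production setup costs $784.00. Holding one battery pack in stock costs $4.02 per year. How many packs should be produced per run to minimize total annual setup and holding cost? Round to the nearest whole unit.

Annual demand D = 614 × 220 = 135,080.
Production build-up factor (1 − d/p) = 1 − 614/1,960 = 0.6867.
Q* = √(2DS / (H(1 − d/p))) = √(2 × 135,080 × 784 / (4.02 × 0.6867)).
= √(211,805,440 / 2.7607) ≈ 8759.131.

Q* ≈ 8,759 packs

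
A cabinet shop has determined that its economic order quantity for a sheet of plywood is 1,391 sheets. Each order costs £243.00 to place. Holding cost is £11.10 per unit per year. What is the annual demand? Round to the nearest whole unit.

D ≈ 44,192 sheets per year

Invert the EOQ relation Q*² = 2DS/H.
From Q* = √(2DS/H): D = Q*²H / (2S) = 1,391² × 11.1 / (2 × 243) = 44191.727.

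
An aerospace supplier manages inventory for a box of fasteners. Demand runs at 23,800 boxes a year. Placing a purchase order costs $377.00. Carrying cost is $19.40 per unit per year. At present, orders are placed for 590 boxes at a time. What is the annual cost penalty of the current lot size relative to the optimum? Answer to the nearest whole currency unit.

EOQ = √(2DS/H) = √(2 × 23,800 × 377 / 19.4) ≈ 961.77.
Cost at Q* = (D/Q*)S + (Q*/2)H = √(2DSH) ≈ $18,658.43.
Cost at Q = 590: (23,800/590)×377 + (590/2)×19.4 = $15,207.80 + $5,723.00 = $20,930.80.
Excess = $20,930.80 − $18,658.43 = $2,272.37.

Extra cost ≈ $2,272 per year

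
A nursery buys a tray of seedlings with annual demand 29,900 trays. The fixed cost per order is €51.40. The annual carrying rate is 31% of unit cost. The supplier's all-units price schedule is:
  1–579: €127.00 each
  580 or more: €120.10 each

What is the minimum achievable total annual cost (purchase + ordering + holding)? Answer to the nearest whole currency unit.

TC* ≈ €3,604,437

Holding cost per unit per year at price C is H = 0.31·C.
Evaluate total cost at each tier's feasible EOQ or, if the EOQ is below the tier, at the tier's minimum quantity.
EOQ at €127.00 = 279.4 (feasible in tier 1): TC = 29,900×€127.00 + (29,900/279.4)×51.4 + (279.4/2)×0.31×€127.00 = €3,808,300.56.
EOQ at €120.10 = 287.3 < 580, so use break Q=580: TC = 29,900×€120.10 + (29,900/580.0)×51.4 + (580.0/2)×0.31×€120.10 = €3,604,436.75.
Lowest total cost among the candidates is at Q = 580.0.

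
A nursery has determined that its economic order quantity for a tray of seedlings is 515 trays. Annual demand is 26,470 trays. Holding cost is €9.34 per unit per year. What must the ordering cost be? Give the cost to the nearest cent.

Invert the EOQ relation Q*² = 2DS/H.
From Q* = √(2DS/H): S = Q*²H / (2D) = 515² × 9.34 / (2 × 26,470) = 46.7926.

S ≈ €46.79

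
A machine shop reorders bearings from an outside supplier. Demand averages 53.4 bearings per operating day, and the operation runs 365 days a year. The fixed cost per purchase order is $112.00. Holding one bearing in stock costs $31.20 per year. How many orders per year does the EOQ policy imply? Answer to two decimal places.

N ≈ 52.10 orders per year

Annual demand D = 53.4 × 365 = 19,491.
EOQ = √(2DS/H) = √(2 × 19,491 × 112 / 31.2) ≈ 374.08.
Orders per year = D / Q* = 19,491 / 374.08 ≈ 52.104.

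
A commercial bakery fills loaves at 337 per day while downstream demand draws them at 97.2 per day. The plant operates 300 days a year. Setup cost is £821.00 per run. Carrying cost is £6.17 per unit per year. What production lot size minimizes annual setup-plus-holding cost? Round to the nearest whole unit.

Q* ≈ 3,302 loaves

Annual demand D = 97.2 × 300 = 29,160.
Production build-up factor (1 − d/p) = 1 − 97.2/337 = 0.7116.
Q* = √(2DS / (H(1 − d/p))) = √(2 × 29,160 × 821 / (6.17 × 0.7116)).
= √(47,880,720 / 4.3904) ≈ 3302.388.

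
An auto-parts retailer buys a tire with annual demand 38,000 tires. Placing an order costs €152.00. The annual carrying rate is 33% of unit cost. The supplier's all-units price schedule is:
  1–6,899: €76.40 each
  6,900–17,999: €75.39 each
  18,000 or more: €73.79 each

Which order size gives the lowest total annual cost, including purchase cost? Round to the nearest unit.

Holding cost per unit per year at price C is H = 0.33·C.
Candidates are each tier's EOQ (if it falls in that tier) and each price-break quantity.
EOQ at €76.40 = 676.9 (feasible in tier 1): TC = 38,000×€76.40 + (38,000/676.9)×152 + (676.9/2)×0.33×€76.40 = €2,920,266.02.
EOQ at €75.39 = 681.4 < 6900, so use break Q=6900: TC = 38,000×€75.39 + (38,000/6900.0)×152 + (6900.0/2)×0.33×€75.39 = €2,951,488.62.
EOQ at €73.79 = 688.8 < 18000, so use break Q=18000: TC = 38,000×€73.79 + (38,000/18000.0)×152 + (18000.0/2)×0.33×€73.79 = €3,023,497.19.
Lowest total cost is €2,920,266.02 at Q = 676.9.

Q* ≈ 677 tires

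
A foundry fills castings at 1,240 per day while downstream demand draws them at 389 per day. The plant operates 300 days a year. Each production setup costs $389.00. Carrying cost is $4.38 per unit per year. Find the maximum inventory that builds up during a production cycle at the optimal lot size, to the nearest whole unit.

Annual demand D = 389 × 300 = 116,700.
Production build-up factor (1 − d/p) = 1 − 389/1,240 = 0.6863.
Q* = √(2DS / (H(1 − d/p))) = √(2 × 116,700 × 389 / (4.38 × 0.6863)).
= √(90,792,600 / 3.006) ≈ 5495.842.
Maximum inventory = Q*(1 − d/p) = 5495.842 × 0.6863 ≈ 3771.743.

I_max ≈ 3,772 castings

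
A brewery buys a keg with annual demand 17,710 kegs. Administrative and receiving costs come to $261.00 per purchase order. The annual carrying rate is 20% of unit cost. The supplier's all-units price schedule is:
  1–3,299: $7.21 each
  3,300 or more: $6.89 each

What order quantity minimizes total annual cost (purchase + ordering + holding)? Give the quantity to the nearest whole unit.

Holding cost per unit per year at price C is H = 0.20·C.
For each price level, check whether its EOQ is feasible; otherwise the best quantity at that price is the breakpoint.
EOQ at $7.21 = 2532.0 (feasible in tier 1): TC = 17,710×$7.21 + (17,710/2532.0)×261 + (2532.0/2)×0.20×$7.21 = $131,340.23.
EOQ at $6.89 = 2590.1 < 3300, so use break Q=3300: TC = 17,710×$6.89 + (17,710/3300.0)×261 + (3300.0/2)×0.20×$6.89 = $125,696.30.
Lowest total cost is $125,696.30 at Q = 3300.0.

Q* ≈ 3,300 kegs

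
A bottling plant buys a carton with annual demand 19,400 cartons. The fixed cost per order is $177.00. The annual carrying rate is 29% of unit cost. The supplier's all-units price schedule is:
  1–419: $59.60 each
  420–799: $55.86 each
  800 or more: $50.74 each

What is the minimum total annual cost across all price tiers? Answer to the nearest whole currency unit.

TC* ≈ $994,534

Holding cost per unit per year at price C is H = 0.29·C.
For each price level, check whether its EOQ is feasible; otherwise the best quantity at that price is the breakpoint.
Tier 1 ($59.60): EOQ = 630.3 exceeds tier's upper bound 419, so this tier is dominated.
EOQ at $55.86 = 651.1 (feasible in tier 2): TC = 19,400×$55.86 + (19,400/651.1)×177 + (651.1/2)×0.29×$55.86 = $1,094,231.56.
EOQ at $50.74 = 683.2 < 800, so use break Q=800: TC = 19,400×$50.74 + (19,400/800.0)×177 + (800.0/2)×0.29×$50.74 = $994,534.09.
Lowest total cost among the candidates is at Q = 800.0.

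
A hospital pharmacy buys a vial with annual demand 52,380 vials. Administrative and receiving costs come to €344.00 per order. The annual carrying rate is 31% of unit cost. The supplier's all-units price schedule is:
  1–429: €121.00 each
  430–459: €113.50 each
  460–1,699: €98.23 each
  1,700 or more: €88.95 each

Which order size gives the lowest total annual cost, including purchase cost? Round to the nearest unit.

Holding cost per unit per year at price C is H = 0.31·C.
Candidates are each tier's EOQ (if it falls in that tier) and each price-break quantity.
Tier 1 (€121.00): EOQ = 980.2 exceeds tier's upper bound 429, so this tier is dominated.
Tier 2 (€113.50): EOQ = 1012.0 exceeds tier's upper bound 459, so this tier is dominated.
EOQ at €98.23 = 1087.9 (feasible in tier 3): TC = 52,380×€98.23 + (52,380/1087.9)×344 + (1087.9/2)×0.31×€98.23 = €5,178,414.23.
EOQ at €88.95 = 1143.2 < 1700, so use break Q=1700: TC = 52,380×€88.95 + (52,380/1700.0)×344 + (1700.0/2)×0.31×€88.95 = €4,693,238.57.
Lowest total cost is €4,693,238.57 at Q = 1700.0.

Q* ≈ 1,700 vials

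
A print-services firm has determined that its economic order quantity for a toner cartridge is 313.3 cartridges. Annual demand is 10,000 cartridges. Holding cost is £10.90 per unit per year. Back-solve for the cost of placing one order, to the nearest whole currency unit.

S ≈ £53

The basic EOQ model gives Q* = √(2DS/H); rearrange for the unknown.
From Q* = √(2DS/H): S = Q*²H / (2D) = 313.3² × 10.9 / (2 × 10,000) = 53.4955.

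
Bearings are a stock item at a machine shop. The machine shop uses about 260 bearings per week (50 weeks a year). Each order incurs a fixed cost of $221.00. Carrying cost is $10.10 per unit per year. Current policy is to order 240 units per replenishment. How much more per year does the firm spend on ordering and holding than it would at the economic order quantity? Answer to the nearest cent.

Extra cost ≈ $5,564.79 per year

Annual demand D = 260 × 50 = 13,000.
EOQ = √(2DS/H) = √(2 × 13,000 × 221 / 10.1) ≈ 754.26.
Cost at Q* = (D/Q*)S + (Q*/2)H = √(2DSH) ≈ $7,618.04.
Cost at Q = 240: (13,000/240)×221 + (240/2)×10.1 = $11,970.83 + $1,212.00 = $13,182.83.
Excess = $13,182.83 − $7,618.04 = $5,564.79.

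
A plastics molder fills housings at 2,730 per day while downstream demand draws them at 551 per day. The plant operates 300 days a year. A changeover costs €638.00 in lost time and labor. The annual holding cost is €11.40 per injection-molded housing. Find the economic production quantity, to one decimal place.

Q* ≈ 4,814.6 housings

Annual demand D = 551 × 300 = 165,300.
Production build-up factor (1 − d/p) = 1 − 551/2,730 = 0.7982.
Q* = √(2DS / (H(1 − d/p))) = √(2 × 165,300 × 638 / (11.4 × 0.7982)).
= √(210,922,800 / 9.0991) ≈ 4814.620.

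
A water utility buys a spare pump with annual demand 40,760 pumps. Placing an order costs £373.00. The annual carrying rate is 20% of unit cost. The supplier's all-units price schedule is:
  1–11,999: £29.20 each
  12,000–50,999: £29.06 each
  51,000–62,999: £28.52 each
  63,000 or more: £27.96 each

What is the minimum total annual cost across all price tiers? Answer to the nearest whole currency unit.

Holding cost per unit per year at price C is H = 0.20·C.
Candidates are each tier's EOQ (if it falls in that tier) and each price-break quantity.
EOQ at £29.20 = 2281.8 (feasible in tier 1): TC = 40,760×£29.20 + (40,760/2281.8)×373 + (2281.8/2)×0.20×£29.20 = £1,203,517.79.
EOQ at £29.06 = 2287.3 < 12000, so use break Q=12000: TC = 40,760×£29.06 + (40,760/12000.0)×373 + (12000.0/2)×0.20×£29.06 = £1,220,624.56.
EOQ at £28.52 = 2308.9 < 51000, so use break Q=51000: TC = 40,760×£28.52 + (40,760/51000.0)×373 + (51000.0/2)×0.20×£28.52 = £1,308,225.31.
EOQ at £27.96 = 2331.9 < 63000, so use break Q=63000: TC = 40,760×£27.96 + (40,760/63000.0)×373 + (63000.0/2)×0.20×£27.96 = £1,316,038.93.
Lowest total cost among the candidates is at Q = 2281.8.

TC* ≈ £1,203,518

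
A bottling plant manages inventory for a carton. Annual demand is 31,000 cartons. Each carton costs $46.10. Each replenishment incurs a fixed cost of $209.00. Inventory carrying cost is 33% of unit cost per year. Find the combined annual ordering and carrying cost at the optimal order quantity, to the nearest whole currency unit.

TC* ≈ $14,040

Holding cost H = 0.33 × $46.10 = $15.2130 per unit per year.
Q* = √(2DS/H) = √(2 × 31,000 × 209 / 15.213) ≈ 922.91.
At Q*, ordering cost (D/Q*)S equals holding cost (Q*/2)H, each = √(DSH/2).
Minimum total = √(2DSH) = √(2 × 31,000 × 209 × 15.213) ≈ 14040.301.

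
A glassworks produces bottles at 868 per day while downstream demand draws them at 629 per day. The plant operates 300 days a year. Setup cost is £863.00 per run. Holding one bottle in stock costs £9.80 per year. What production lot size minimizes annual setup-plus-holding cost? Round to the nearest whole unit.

Annual demand D = 629 × 300 = 188,700.
Production build-up factor (1 − d/p) = 1 − 629/868 = 0.2753.
Q* = √(2DS / (H(1 − d/p))) = √(2 × 188,700 × 863 / (9.8 × 0.2753)).
= √(325,696,200 / 2.6984) ≈ 10986.370.

Q* ≈ 10,986 bottles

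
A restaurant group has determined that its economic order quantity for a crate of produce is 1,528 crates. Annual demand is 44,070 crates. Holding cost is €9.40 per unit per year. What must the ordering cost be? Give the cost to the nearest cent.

S ≈ €249.00

The basic EOQ model gives Q* = √(2DS/H); rearrange for the unknown.
From Q* = √(2DS/H): S = Q*²H / (2D) = 1,528² × 9.4 / (2 × 44,070) = 249.0012.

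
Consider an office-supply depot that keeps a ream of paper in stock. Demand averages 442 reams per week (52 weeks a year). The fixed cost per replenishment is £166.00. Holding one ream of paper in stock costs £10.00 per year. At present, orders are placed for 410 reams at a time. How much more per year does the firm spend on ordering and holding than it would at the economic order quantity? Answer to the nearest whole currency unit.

Extra cost ≈ £2,620 per year

Annual demand D = 442 × 52 = 22,984.
EOQ = √(2DS/H) = √(2 × 22,984 × 166 / 10) ≈ 873.54.
Cost at Q* = (D/Q*)S + (Q*/2)H = √(2DSH) ≈ £8,735.38.
Cost at Q = 410: (22,984/410)×166 + (410/2)×10 = £9,305.72 + £2,050.00 = £11,355.72.
Excess = £11,355.72 − £8,735.38 = £2,620.34.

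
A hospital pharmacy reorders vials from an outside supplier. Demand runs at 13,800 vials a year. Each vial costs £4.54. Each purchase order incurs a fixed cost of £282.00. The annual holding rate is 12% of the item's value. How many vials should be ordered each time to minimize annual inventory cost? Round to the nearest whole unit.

Holding cost H = 0.12 × £4.54 = £0.5448 per unit per year.
EOQ = √(2DS / H) = √(2 × 13,800 × 282 / 0.5448).
= √(7,783,200 / 0.5448) = √14,286,343.6123 ≈ 3779.728.

Q* ≈ 3,780 vials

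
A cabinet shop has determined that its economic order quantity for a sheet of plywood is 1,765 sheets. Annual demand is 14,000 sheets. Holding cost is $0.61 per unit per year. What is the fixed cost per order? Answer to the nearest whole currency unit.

Invert the EOQ relation Q*² = 2DS/H.
From Q* = √(2DS/H): S = Q*²H / (2D) = 1,765² × 0.61 / (2 × 14,000) = 67.8674.

S ≈ $68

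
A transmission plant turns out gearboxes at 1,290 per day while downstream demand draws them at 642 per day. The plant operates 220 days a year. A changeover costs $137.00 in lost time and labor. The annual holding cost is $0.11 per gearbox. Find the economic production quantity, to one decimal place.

Q* ≈ 26,464.6 gearboxes

Annual demand D = 642 × 220 = 141,240.
Production build-up factor (1 − d/p) = 1 − 642/1,290 = 0.5023.
Q* = √(2DS / (H(1 − d/p))) = √(2 × 141,240 × 137 / (0.11 × 0.5023)).
= √(38,699,760 / 0.0553) ≈ 26464.588.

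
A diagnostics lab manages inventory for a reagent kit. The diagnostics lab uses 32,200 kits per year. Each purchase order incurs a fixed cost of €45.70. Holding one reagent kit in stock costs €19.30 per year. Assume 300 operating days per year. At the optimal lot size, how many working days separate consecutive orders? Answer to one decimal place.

The optimal lot size = √(2DS/H) = √(2 × 32,200 × 45.7 / 19.3) ≈ 390.50.
Cycle time = Q*/D × 300 = 390.50 / 32,200 × 300 ≈ 3.638 days.

T ≈ 3.6 days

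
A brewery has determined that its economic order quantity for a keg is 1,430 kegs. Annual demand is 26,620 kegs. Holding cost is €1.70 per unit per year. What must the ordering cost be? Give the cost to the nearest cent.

Invert the EOQ relation Q*² = 2DS/H.
From Q* = √(2DS/H): S = Q*²H / (2D) = 1,430² × 1.7 / (2 × 26,620) = 65.2955.

S ≈ €65.30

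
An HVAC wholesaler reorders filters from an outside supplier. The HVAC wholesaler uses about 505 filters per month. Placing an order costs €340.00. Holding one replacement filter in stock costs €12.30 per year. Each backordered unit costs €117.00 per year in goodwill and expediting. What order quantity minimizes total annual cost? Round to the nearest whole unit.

Q* ≈ 608 filters

Annual demand D = 505 × 12 = 6,060.
With planned backorders, Q* = √(2DS/H) · √((H+B)/B).
√(2DS/H) = √(2 × 6,060 × 340 / 12.3) = 578.813.
√((H+B)/B) = √((12.3+117)/117) = 1.0513.
Q* ≈ 608.478.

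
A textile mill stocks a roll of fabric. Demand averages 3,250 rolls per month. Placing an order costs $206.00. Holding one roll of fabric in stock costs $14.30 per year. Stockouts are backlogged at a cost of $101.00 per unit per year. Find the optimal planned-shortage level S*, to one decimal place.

S* ≈ 140.5 rolls

Annual demand D = 3,250 × 12 = 39,000.
With planned backorders, Q* = √(2DS/H) · √((H+B)/B).
√(2DS/H) = √(2 × 39,000 × 206 / 14.3) = 1060.017.
√((H+B)/B) = √((14.3+101)/101) = 1.0684.
Q* ≈ 1132.575.
S* = Q* · H/(H+B) = 1132.575 × 14.3/115.3 ≈ 140.467.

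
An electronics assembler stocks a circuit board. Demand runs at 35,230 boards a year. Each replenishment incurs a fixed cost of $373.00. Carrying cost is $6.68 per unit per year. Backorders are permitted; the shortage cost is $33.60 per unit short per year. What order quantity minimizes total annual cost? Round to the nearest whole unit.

With planned backorders, Q* = √(2DS/H) · √((H+B)/B).
√(2DS/H) = √(2 × 35,230 × 373 / 6.68) = 1983.524.
√((H+B)/B) = √((6.68+33.6)/33.6) = 1.0949.
Q* ≈ 2171.764.

Q* ≈ 2,172 boards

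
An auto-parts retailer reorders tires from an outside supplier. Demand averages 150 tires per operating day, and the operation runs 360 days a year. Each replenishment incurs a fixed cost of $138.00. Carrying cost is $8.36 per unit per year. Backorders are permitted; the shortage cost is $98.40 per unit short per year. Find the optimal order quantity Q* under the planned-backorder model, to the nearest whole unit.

Q* ≈ 1,391 tires

Annual demand D = 150 × 360 = 54,000.
With planned backorders, Q* = √(2DS/H) · √((H+B)/B).
√(2DS/H) = √(2 × 54,000 × 138 / 8.36) = 1335.206.
√((H+B)/B) = √((8.36+98.4)/98.4) = 1.0416.
Q* ≈ 1390.769.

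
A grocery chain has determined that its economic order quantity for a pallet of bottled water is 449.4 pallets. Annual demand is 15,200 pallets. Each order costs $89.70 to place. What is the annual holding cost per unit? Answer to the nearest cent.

The basic EOQ model gives Q* = √(2DS/H); rearrange for the unknown.
From Q* = √(2DS/H): H = 2DS / Q*² = 2 × 15,200 × 89.7 / 449.4² = 13.5021.

H ≈ $13.50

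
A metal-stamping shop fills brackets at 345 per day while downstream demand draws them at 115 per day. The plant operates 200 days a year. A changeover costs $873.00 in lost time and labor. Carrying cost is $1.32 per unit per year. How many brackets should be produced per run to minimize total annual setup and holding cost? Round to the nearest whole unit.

Annual demand D = 115 × 200 = 23,000.
Production build-up factor (1 − d/p) = 1 − 115/345 = 0.6667.
Q* = √(2DS / (H(1 − d/p))) = √(2 × 23,000 × 873 / (1.32 × 0.6667)).
= √(40,158,000 / 0.88) ≈ 6755.301.

Q* ≈ 6,755 brackets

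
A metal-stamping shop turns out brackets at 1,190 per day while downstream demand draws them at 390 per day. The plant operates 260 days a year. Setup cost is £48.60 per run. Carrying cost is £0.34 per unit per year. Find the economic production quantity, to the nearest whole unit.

Annual demand D = 390 × 260 = 101,400.
Production build-up factor (1 − d/p) = 1 − 390/1,190 = 0.6723.
Q* = √(2DS / (H(1 − d/p))) = √(2 × 101,400 × 48.6 / (0.34 × 0.6723)).
= √(9,856,080 / 0.2286) ≈ 6566.609.

Q* ≈ 6,567 brackets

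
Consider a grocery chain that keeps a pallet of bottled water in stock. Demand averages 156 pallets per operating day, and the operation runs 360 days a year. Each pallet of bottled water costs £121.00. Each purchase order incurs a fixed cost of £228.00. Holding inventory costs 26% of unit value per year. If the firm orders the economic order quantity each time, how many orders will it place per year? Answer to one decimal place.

Annual demand D = 156 × 360 = 56,160.
Holding cost H = 0.26 × £121.00 = £31.4600 per unit per year.
EOQ = √(2DS/H) = √(2 × 56,160 × 228 / 31.46) ≈ 902.23.
Orders per year = D / Q* = 56,160 / 902.23 ≈ 62.246.

N ≈ 62.2 orders per year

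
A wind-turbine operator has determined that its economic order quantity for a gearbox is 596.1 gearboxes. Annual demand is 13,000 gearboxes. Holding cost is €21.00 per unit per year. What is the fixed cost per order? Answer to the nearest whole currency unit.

Invert the EOQ relation Q*² = 2DS/H.
From Q* = √(2DS/H): S = Q*²H / (2D) = 596.1² × 21 / (2 × 13,000) = 287.0015.

S ≈ €287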